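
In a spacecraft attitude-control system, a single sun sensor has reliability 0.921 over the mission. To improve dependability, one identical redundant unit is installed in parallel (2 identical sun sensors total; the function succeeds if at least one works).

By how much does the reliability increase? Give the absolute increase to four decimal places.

R_before = 0.921
R_after = 1 − (1 − 0.921)^2 = 0.9938
ΔR = 0.9938 − 0.921 = 0.0728

0.0728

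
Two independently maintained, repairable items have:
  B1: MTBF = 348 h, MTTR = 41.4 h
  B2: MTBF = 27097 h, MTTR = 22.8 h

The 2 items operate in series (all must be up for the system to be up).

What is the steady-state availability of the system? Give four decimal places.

A(B1) = MTBF/(MTBF+MTTR) = 348/(348+41.4) = 0.893683
A(B2) = MTBF/(MTBF+MTTR) = 27097/(27097+22.8) = 0.999159
Series availability: 0.893683 × 0.999159 = 0.8929

0.8929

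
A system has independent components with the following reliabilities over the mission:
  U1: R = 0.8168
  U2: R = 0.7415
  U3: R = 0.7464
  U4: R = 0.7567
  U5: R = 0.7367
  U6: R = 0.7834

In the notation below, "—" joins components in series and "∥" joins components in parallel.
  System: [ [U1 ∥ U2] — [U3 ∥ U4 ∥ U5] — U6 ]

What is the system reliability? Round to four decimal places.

0.7342

Parallel (U1 and U2): 1 − (1 − 0.816800)(1 − 0.741500) = 0.952643
Parallel (U3, U4, and U5): 1 − (1 − 0.746400)(1 − 0.756700)(1 − 0.736700) = 0.983754
Series ([0.952643], [0.983754], and U6): 0.952643 × 0.983754 × 0.783400 = 0.7342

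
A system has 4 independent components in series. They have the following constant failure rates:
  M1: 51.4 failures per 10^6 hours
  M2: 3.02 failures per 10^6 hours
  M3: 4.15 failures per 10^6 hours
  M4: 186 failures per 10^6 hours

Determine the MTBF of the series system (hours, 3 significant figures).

4090

Series of exponential components: λ_sys = Σ λ_i
λ_sys = 0.0000514 + 0.00000302 + 0.00000415 + 0.000186 = 2.4457e-04 /h
MTBF = 1 / λ_sys = 4090 h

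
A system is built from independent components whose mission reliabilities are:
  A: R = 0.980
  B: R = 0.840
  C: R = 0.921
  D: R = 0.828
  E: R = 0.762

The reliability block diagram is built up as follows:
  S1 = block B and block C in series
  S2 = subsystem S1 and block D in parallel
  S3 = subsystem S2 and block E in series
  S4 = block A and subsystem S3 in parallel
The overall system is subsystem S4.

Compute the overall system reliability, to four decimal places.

Series (B and C): 0.840000 × 0.921000 = 0.773640
Parallel ([0.773640] and D): 1 − (1 − 0.773640)(1 − 0.828000) = 0.961066
Series ([0.961066] and E): 0.961066 × 0.762000 = 0.732332
Parallel (A and [0.732332]): 1 − (1 − 0.980000)(1 − 0.732332) = 0.9946

0.9946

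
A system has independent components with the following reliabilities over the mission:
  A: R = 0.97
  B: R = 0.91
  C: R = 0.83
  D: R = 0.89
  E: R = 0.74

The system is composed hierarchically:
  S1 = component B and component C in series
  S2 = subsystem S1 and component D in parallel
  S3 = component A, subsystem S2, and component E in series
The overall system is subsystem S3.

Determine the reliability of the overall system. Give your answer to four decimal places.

0.6985

Series (B and C): 0.910000 × 0.830000 = 0.755300
Parallel ([0.755300] and D): 1 − (1 − 0.755300)(1 − 0.890000) = 0.973083
Series (A, [0.973083], and E): 0.970000 × 0.973083 × 0.740000 = 0.6985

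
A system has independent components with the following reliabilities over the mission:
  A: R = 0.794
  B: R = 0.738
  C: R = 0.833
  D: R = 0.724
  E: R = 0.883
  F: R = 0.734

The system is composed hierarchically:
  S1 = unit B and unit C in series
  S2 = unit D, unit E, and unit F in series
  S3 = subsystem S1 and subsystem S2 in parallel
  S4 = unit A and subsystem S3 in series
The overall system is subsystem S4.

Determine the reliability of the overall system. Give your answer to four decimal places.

0.6316

Series (B and C): 0.738000 × 0.833000 = 0.614754
Series (D, E, and F): 0.724000 × 0.883000 × 0.734000 = 0.469240
Parallel ([0.614754] and [0.469240]): 1 − (1 − 0.614754)(1 − 0.469240) = 0.795527
Series (A and [0.795527]): 0.794000 × 0.795527 = 0.6316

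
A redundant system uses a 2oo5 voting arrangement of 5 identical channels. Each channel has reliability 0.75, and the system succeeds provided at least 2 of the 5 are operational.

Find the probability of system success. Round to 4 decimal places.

R = Σ_{i=2}^{5} C(5,i) p^i (1−p)^{5−i} with p = 0.75
C(5,2)·0.75^2·0.25^3 = 0.087891
C(5,3)·0.75^3·0.25^2 = 0.263672
C(5,4)·0.75^4·0.25^1 = 0.395508
C(5,5)·0.75^5·0.25^0 = 0.237305
Sum = 0.9844

0.9844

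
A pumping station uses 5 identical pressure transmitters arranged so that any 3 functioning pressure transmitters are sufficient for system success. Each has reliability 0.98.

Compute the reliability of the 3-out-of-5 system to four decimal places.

0.9999

R = Σ_{i=3}^{5} C(5,i) p^i (1−p)^{5−i} with p = 0.98
C(5,3)·0.98^3·0.02^2 = 0.003765
C(5,4)·0.98^4·0.02^1 = 0.092237
C(5,5)·0.98^5·0.02^0 = 0.903921
Sum = 0.9999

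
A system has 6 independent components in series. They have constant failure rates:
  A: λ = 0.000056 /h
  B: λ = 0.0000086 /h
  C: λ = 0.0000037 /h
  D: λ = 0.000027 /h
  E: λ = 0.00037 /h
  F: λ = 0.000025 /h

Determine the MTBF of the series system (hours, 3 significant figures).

Series of exponential components: λ_sys = Σ λ_i
λ_sys = 0.000056 + 0.0000086 + 0.0000037 + 0.000027 + 0.00037 + 0.000025 = 4.9030e-04 /h
MTBF = 1 / λ_sys = 2040 h

2040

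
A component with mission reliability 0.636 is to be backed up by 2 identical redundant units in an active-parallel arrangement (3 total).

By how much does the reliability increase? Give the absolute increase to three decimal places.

0.316

R_before = 0.636
R_after = 1 − (1 − 0.636)^3 = 0.952
ΔR = 0.952 − 0.636 = 0.316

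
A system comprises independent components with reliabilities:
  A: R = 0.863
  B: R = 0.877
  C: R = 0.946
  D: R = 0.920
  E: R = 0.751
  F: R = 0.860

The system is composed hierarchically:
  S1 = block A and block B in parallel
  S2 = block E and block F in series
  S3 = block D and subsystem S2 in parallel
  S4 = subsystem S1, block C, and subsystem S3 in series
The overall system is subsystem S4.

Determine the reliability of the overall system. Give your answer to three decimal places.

0.904

Parallel (A and B): 1 − (1 − 0.86300)(1 − 0.87700) = 0.98315
Series (E and F): 0.75100 × 0.86000 = 0.64586
Parallel (D and [0.64586]): 1 − (1 − 0.92000)(1 − 0.64586) = 0.97167
Series ([0.98315], C, and [0.97167]): 0.98315 × 0.94600 × 0.97167 = 0.904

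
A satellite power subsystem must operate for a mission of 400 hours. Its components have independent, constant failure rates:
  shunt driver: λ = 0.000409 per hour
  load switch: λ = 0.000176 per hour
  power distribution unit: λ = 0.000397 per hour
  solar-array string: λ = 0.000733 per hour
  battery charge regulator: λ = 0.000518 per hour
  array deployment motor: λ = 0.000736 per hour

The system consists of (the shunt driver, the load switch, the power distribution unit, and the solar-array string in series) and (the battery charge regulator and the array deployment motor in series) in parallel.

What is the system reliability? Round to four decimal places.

R(shunt driver) = exp(−0.000409 × 400) = 0.849082
R(load switch) = exp(−0.000176 × 400) = 0.932021
R(power distribution unit) = exp(−0.000397 × 400) = 0.853167
R(solar-array string) = exp(−0.000733 × 400) = 0.745873
R(battery charge regulator) = exp(−0.000518 × 400) = 0.812857
R(array deployment motor) = exp(−0.000736 × 400) = 0.744978
Series (shunt driver, load switch, power distribution unit, and solar-array string): 0.849082 × 0.932021 × 0.853167 × 0.745873 = 0.503587
Series (battery charge regulator and array deployment motor): 0.812857 × 0.744978 = 0.605561
Parallel ([0.503587] and [0.605561]): 1 − (1 − 0.503587)(1 − 0.605561) = 0.8042

0.8042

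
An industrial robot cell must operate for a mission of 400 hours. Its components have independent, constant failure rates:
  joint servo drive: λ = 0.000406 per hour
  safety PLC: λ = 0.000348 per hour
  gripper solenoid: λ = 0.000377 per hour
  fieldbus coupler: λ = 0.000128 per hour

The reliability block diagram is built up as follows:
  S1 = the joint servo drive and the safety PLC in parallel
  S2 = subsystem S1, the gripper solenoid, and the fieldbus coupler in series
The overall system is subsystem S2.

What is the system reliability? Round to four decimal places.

0.8012

R(joint servo drive) = exp(−0.000406 × 400) = 0.850101
R(safety PLC) = exp(−0.000348 × 400) = 0.870054
R(gripper solenoid) = exp(−0.000377 × 400) = 0.860020
R(fieldbus coupler) = exp(−0.000128 × 400) = 0.950089
Parallel (joint servo drive and safety PLC): 1 − (1 − 0.850101)(1 − 0.870054) = 0.980521
Series ([0.980521], gripper solenoid, and fieldbus coupler): 0.980521 × 0.860020 × 0.950089 = 0.8012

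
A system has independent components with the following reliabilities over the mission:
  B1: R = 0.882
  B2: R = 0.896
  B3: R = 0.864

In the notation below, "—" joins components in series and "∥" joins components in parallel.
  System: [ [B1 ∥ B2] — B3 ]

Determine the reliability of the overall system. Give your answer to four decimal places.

Parallel (B1 and B2): 1 − (1 − 0.882000)(1 − 0.896000) = 0.987728
Series ([0.987728] and B3): 0.987728 × 0.864000 = 0.8534

0.8534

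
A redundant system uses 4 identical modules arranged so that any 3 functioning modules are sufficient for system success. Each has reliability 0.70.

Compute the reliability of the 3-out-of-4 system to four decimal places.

0.6517

R = Σ_{i=3}^{4} C(4,i) p^i (1−p)^{4−i} with p = 0.70
C(4,3)·0.70^3·0.30^1 = 0.411600
C(4,4)·0.70^4·0.30^0 = 0.240100
Sum = 0.6517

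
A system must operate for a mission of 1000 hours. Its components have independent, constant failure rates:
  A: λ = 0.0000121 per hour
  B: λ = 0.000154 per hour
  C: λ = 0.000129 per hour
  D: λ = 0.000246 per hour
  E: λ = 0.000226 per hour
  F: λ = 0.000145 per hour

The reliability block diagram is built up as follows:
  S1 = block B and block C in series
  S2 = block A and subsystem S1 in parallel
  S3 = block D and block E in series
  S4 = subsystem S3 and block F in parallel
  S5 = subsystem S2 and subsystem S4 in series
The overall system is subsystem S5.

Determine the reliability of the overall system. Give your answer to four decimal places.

R(A) = exp(−0.0000121 × 1000) = 0.987973
R(B) = exp(−0.000154 × 1000) = 0.857272
R(C) = exp(−0.000129 × 1000) = 0.878974
R(D) = exp(−0.000246 × 1000) = 0.781922
R(E) = exp(−0.000226 × 1000) = 0.797718
R(F) = exp(−0.000145 × 1000) = 0.865022
Series (B and C): 0.857272 × 0.878974 = 0.753520
Parallel (A and [0.753520]): 1 − (1 − 0.987973)(1 − 0.753520) = 0.997036
Series (D and E): 0.781922 × 0.797718 = 0.623753
Parallel ([0.623753] and F): 1 − (1 − 0.623753)(1 − 0.865022) = 0.949215
Series ([0.997036] and [0.949215]): 0.997036 × 0.949215 = 0.9464

0.9464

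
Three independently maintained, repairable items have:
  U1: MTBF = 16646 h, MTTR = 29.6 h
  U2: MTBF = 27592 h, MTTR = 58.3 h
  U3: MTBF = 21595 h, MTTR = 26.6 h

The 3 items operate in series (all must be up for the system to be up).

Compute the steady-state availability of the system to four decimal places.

0.9949

A(U1) = MTBF/(MTBF+MTTR) = 16646/(16646+29.6) = 0.998225
A(U2) = MTBF/(MTBF+MTTR) = 27592/(27592+58.3) = 0.997892
A(U3) = MTBF/(MTBF+MTTR) = 21595/(21595+26.6) = 0.998770
Series availability: 0.998225 × 0.997892 × 0.998770 = 0.9949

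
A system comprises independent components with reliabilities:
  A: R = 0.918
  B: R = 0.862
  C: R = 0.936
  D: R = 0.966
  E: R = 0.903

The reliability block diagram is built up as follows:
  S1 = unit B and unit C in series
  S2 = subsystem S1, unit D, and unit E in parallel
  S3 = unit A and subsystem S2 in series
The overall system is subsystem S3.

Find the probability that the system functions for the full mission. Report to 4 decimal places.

Series (B and C): 0.862000 × 0.936000 = 0.806832
Parallel ([0.806832], D, and E): 1 − (1 − 0.806832)(1 − 0.966000)(1 − 0.903000) = 0.999363
Series (A and [0.999363]): 0.918000 × 0.999363 = 0.9174

0.9174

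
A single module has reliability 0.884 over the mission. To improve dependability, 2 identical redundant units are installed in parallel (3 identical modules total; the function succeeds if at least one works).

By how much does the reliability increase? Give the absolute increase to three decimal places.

R_before = 0.884
R_after = 1 − (1 − 0.884)^3 = 0.998
ΔR = 0.998 − 0.884 = 0.114

0.114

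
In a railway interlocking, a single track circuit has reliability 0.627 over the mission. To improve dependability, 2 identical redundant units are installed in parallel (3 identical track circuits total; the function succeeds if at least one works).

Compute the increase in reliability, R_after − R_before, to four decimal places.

R_before = 0.627
R_after = 1 − (1 − 0.627)^3 = 0.9481
ΔR = 0.9481 − 0.627 = 0.3211

0.3211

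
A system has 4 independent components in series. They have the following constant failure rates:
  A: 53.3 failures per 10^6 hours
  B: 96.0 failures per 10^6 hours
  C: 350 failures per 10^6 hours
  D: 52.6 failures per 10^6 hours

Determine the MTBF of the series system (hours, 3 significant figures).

1810

Series of exponential components: λ_sys = Σ λ_i
λ_sys = 0.0000533 + 0.0000960 + 0.000350 + 0.0000526 = 5.5190e-04 /h
MTBF = 1 / λ_sys = 1810 h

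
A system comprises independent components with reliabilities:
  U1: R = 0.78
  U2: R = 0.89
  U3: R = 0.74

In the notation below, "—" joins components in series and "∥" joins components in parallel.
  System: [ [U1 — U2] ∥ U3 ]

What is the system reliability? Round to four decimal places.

Series (U1 and U2): 0.780000 × 0.890000 = 0.694200
Parallel ([0.694200] and U3): 1 − (1 − 0.694200)(1 − 0.740000) = 0.9205

0.9205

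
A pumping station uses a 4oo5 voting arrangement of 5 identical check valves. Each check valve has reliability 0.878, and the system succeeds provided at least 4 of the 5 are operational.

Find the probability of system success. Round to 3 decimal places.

R = Σ_{i=4}^{5} C(5,i) p^i (1−p)^{5−i} with p = 0.878
C(5,4)·0.878^4·0.122^1 = 0.36250
C(5,5)·0.878^5·0.122^0 = 0.52176
Sum = 0.884

0.884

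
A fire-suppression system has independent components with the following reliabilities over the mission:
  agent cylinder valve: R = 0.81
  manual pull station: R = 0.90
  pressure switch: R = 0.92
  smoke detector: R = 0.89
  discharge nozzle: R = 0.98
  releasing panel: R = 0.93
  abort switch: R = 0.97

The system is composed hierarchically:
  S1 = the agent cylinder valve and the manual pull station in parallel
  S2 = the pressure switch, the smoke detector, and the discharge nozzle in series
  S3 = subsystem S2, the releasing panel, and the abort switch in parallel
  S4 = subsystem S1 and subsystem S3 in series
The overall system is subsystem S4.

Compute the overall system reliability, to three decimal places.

0.981

Parallel (agent cylinder valve and manual pull station): 1 − (1 − 0.81000)(1 − 0.90000) = 0.98100
Series (pressure switch, smoke detector, and discharge nozzle): 0.92000 × 0.89000 × 0.98000 = 0.80242
Parallel ([0.80242], releasing panel, and abort switch): 1 − (1 − 0.80242)(1 − 0.93000)(1 − 0.97000) = 0.99959
Series ([0.98100] and [0.99959]): 0.98100 × 0.99959 = 0.981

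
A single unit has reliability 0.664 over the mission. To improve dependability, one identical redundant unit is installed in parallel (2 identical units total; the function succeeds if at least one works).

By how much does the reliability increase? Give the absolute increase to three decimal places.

R_before = 0.664
R_after = 1 − (1 − 0.664)^2 = 0.887
ΔR = 0.887 − 0.664 = 0.223

0.223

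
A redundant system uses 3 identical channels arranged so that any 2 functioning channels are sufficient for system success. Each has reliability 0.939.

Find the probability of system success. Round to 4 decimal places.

0.9893

R = Σ_{i=2}^{3} C(3,i) p^i (1−p)^{3−i} with p = 0.939
C(3,2)·0.939^2·0.061^1 = 0.161355
C(3,3)·0.939^3·0.061^0 = 0.827936
Sum = 0.9893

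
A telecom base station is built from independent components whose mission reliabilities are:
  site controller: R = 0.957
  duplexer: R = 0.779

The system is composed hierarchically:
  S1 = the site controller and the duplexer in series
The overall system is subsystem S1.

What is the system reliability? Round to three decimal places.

0.746

Series (site controller and duplexer): 0.95700 × 0.77900 = 0.746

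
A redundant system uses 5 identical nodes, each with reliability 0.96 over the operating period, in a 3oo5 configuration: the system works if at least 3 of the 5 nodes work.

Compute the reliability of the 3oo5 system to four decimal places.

0.9994

R = Σ_{i=3}^{5} C(5,i) p^i (1−p)^{5−i} with p = 0.96
C(5,3)·0.96^3·0.04^2 = 0.014156
C(5,4)·0.96^4·0.04^1 = 0.169869
C(5,5)·0.96^5·0.04^0 = 0.815373
Sum = 0.9994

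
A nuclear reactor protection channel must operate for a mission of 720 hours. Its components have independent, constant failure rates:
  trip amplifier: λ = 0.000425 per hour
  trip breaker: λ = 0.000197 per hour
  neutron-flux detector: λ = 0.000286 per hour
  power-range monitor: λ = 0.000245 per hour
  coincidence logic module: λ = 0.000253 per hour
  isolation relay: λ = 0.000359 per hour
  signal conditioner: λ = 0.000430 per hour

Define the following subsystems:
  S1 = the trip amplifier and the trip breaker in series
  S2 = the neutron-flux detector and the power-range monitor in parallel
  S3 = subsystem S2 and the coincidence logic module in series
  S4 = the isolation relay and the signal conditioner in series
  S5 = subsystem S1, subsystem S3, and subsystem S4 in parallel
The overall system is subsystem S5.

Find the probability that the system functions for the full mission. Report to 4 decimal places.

0.9700

R(trip amplifier) = exp(−0.000425 × 720) = 0.736387
R(trip breaker) = exp(−0.000197 × 720) = 0.867760
R(neutron-flux detector) = exp(−0.000286 × 720) = 0.813898
R(power-range monitor) = exp(−0.000245 × 720) = 0.838283
R(coincidence logic module) = exp(−0.000253 × 720) = 0.833468
R(isolation relay) = exp(−0.000359 × 720) = 0.772224
R(signal conditioner) = exp(−0.000430 × 720) = 0.733740
Series (trip amplifier and trip breaker): 0.736387 × 0.867760 = 0.639007
Parallel (neutron-flux detector and power-range monitor): 1 − (1 − 0.813898)(1 − 0.838283) = 0.969904
Series ([0.969904] and coincidence logic module): 0.969904 × 0.833468 = 0.808384
Series (isolation relay and signal conditioner): 0.772224 × 0.733740 = 0.566612
Parallel ([0.639007], [0.808384], and [0.566612]): 1 − (1 − 0.639007)(1 − 0.808384)(1 − 0.566612) = 0.9700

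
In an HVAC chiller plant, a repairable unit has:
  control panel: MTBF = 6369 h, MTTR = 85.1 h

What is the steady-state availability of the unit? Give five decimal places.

A(control panel) = MTBF/(MTBF+MTTR) = 6369/(6369+85.1) = 0.98681

0.98681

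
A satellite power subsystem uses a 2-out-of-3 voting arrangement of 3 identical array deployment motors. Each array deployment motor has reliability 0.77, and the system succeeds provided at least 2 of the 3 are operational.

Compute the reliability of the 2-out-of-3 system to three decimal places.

R = Σ_{i=2}^{3} C(3,i) p^i (1−p)^{3−i} with p = 0.77
C(3,2)·0.77^2·0.23^1 = 0.40910
C(3,3)·0.77^3·0.23^0 = 0.45653
Sum = 0.866

0.866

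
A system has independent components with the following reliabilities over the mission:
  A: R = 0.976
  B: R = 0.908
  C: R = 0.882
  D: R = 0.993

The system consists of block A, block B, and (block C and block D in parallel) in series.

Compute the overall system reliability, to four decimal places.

0.8855

Parallel (C and D): 1 − (1 − 0.882000)(1 − 0.993000) = 0.999174
Series (A, B, and [0.999174]): 0.976000 × 0.908000 × 0.999174 = 0.8855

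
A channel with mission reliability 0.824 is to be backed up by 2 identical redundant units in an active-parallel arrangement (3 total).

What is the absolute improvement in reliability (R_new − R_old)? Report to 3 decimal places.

0.171

R_before = 0.824
R_after = 1 − (1 − 0.824)^3 = 0.995
ΔR = 0.995 − 0.824 = 0.171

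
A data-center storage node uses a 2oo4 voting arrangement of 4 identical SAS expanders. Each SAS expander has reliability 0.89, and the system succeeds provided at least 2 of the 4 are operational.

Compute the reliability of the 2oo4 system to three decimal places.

R = Σ_{i=2}^{4} C(4,i) p^i (1−p)^{4−i} with p = 0.89
C(4,2)·0.89^2·0.11^2 = 0.05751
C(4,3)·0.89^3·0.11^1 = 0.31019
C(4,4)·0.89^4·0.11^0 = 0.62742
Sum = 0.995

0.995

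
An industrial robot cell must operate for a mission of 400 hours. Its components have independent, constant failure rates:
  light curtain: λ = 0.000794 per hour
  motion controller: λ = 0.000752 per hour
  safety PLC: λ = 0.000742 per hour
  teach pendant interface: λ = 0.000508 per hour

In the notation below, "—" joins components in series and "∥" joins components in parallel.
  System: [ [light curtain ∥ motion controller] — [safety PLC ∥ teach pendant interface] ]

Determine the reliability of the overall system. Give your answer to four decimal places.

R(light curtain) = exp(−0.000794 × 400) = 0.727894
R(motion controller) = exp(−0.000752 × 400) = 0.740226
R(safety PLC) = exp(−0.000742 × 400) = 0.743193
R(teach pendant interface) = exp(−0.000508 × 400) = 0.816115
Parallel (light curtain and motion controller): 1 − (1 − 0.727894)(1 − 0.740226) = 0.929314
Parallel (safety PLC and teach pendant interface): 1 − (1 − 0.743193)(1 − 0.816115) = 0.952777
Series ([0.929314] and [0.952777]): 0.929314 × 0.952777 = 0.8854

0.8854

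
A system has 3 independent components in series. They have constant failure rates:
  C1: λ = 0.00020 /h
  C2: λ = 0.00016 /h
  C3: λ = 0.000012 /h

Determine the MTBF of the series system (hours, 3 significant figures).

Series of exponential components: λ_sys = Σ λ_i
λ_sys = 0.00020 + 0.00016 + 0.000012 = 3.7200e-04 /h
MTBF = 1 / λ_sys = 2690 h

2690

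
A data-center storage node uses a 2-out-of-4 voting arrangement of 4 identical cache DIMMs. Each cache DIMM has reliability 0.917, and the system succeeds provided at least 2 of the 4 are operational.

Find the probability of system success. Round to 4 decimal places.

0.9979

R = Σ_{i=2}^{4} C(4,i) p^i (1−p)^{4−i} with p = 0.917
C(4,2)·0.917^2·0.083^2 = 0.034757
C(4,3)·0.917^3·0.083^1 = 0.256004
C(4,4)·0.917^4·0.083^0 = 0.707094
Sum = 0.9979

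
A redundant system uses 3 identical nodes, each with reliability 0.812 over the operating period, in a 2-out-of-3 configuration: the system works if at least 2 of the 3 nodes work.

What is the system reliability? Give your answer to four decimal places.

R = Σ_{i=2}^{3} C(3,i) p^i (1−p)^{3−i} with p = 0.812
C(3,2)·0.812^2·0.188^1 = 0.371870
C(3,3)·0.812^3·0.188^0 = 0.535387
Sum = 0.9073

0.9073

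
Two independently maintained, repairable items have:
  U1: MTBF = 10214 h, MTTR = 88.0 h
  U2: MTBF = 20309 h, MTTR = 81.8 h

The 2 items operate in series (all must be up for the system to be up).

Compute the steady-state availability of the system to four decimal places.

A(U1) = MTBF/(MTBF+MTTR) = 10214/(10214+88.0) = 0.991458
A(U2) = MTBF/(MTBF+MTTR) = 20309/(20309+81.8) = 0.995988
Series availability: 0.991458 × 0.995988 = 0.9875

0.9875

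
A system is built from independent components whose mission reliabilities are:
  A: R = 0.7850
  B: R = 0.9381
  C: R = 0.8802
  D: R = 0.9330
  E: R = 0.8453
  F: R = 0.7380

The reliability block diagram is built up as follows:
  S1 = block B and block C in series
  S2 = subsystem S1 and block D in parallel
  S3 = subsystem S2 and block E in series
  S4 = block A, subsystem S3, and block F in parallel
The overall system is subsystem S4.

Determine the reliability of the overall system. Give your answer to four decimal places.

0.9907

Series (B and C): 0.938100 × 0.880200 = 0.825716
Parallel ([0.825716] and D): 1 − (1 − 0.825716)(1 − 0.933000) = 0.988323
Series ([0.988323] and E): 0.988323 × 0.845300 = 0.835429
Parallel (A, [0.835429], and F): 1 − (1 − 0.785000)(1 − 0.835429)(1 − 0.738000) = 0.9907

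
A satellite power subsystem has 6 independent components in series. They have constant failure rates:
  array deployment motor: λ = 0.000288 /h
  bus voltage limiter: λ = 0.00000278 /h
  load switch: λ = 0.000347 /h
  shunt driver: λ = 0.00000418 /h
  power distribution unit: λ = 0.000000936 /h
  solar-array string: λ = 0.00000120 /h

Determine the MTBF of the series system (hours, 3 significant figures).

Series of exponential components: λ_sys = Σ λ_i
λ_sys = 0.000288 + 0.00000278 + 0.000347 + 0.00000418 + 0.000000936 + 0.00000120 = 6.4410e-04 /h
MTBF = 1 / λ_sys = 1550 h

1550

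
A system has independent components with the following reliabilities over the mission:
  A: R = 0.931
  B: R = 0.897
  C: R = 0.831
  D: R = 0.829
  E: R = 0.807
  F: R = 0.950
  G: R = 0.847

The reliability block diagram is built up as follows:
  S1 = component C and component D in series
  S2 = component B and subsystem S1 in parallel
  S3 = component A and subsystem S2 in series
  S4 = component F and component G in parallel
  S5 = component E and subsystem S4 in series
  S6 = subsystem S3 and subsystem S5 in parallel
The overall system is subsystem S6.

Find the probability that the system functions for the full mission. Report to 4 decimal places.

0.9803

Series (C and D): 0.831000 × 0.829000 = 0.688899
Parallel (B and [0.688899]): 1 − (1 − 0.897000)(1 − 0.688899) = 0.967957
Series (A and [0.967957]): 0.931000 × 0.967957 = 0.901168
Parallel (F and G): 1 − (1 − 0.950000)(1 − 0.847000) = 0.992350
Series (E and [0.992350]): 0.807000 × 0.992350 = 0.800826
Parallel ([0.901168] and [0.800826]): 1 − (1 − 0.901168)(1 − 0.800826) = 0.9803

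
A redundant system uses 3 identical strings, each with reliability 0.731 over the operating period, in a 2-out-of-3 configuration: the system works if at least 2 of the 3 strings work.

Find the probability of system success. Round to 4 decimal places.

0.8218

R = Σ_{i=2}^{3} C(3,i) p^i (1−p)^{3−i} with p = 0.731
C(3,2)·0.731^2·0.269^1 = 0.431229
C(3,3)·0.731^3·0.269^0 = 0.390618
Sum = 0.8218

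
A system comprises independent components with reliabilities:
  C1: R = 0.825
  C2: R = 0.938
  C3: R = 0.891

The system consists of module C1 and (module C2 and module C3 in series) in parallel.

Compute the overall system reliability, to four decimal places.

0.9713

Series (C2 and C3): 0.938000 × 0.891000 = 0.835758
Parallel (C1 and [0.835758]): 1 − (1 − 0.825000)(1 − 0.835758) = 0.9713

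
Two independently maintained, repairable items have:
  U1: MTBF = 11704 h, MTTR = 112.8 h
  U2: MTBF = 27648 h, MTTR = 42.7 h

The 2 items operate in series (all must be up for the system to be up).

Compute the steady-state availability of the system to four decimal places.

0.9889

A(U1) = MTBF/(MTBF+MTTR) = 11704/(11704+112.8) = 0.990454
A(U2) = MTBF/(MTBF+MTTR) = 27648/(27648+42.7) = 0.998458
Series availability: 0.990454 × 0.998458 = 0.9889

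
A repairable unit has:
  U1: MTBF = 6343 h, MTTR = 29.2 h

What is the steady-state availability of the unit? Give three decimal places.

0.995

A(U1) = MTBF/(MTBF+MTTR) = 6343/(6343+29.2) = 0.995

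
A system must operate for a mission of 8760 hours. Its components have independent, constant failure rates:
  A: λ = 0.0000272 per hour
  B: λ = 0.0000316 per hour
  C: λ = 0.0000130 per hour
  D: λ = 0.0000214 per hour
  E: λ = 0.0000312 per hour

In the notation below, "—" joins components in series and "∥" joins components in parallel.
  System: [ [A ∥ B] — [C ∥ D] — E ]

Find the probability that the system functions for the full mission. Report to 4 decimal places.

0.7086

R(A) = exp(−0.0000272 × 8760) = 0.787988
R(B) = exp(−0.0000316 × 8760) = 0.758194
R(C) = exp(−0.0000130 × 8760) = 0.892365
R(D) = exp(−0.0000214 × 8760) = 0.829059
R(E) = exp(−0.0000312 × 8760) = 0.760855
Parallel (A and B): 1 − (1 − 0.787988)(1 − 0.758194) = 0.948734
Parallel (C and D): 1 − (1 − 0.892365)(1 − 0.829059) = 0.981601
Series ([0.948734], [0.981601], and E): 0.948734 × 0.981601 × 0.760855 = 0.7086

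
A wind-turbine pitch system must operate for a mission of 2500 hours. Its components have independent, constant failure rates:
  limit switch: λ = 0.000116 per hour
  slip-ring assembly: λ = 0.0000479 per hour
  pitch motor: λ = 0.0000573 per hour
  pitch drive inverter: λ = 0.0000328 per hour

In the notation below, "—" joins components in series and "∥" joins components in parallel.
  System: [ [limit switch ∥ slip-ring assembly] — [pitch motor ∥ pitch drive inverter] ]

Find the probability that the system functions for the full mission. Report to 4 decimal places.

0.9614

R(limit switch) = exp(−0.000116 × 2500) = 0.748264
R(slip-ring assembly) = exp(−0.0000479 × 2500) = 0.887142
R(pitch motor) = exp(−0.0000573 × 2500) = 0.866537
R(pitch drive inverter) = exp(−0.0000328 × 2500) = 0.921272
Parallel (limit switch and slip-ring assembly): 1 − (1 − 0.748264)(1 − 0.887142) = 0.971590
Parallel (pitch motor and pitch drive inverter): 1 − (1 − 0.866537)(1 − 0.921272) = 0.989493
Series ([0.971590] and [0.989493]): 0.971590 × 0.989493 = 0.9614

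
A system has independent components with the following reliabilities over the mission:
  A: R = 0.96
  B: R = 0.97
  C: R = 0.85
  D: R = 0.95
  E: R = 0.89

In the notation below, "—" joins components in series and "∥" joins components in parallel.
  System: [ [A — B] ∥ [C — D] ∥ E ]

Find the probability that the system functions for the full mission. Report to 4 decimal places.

Series (A and B): 0.960000 × 0.970000 = 0.931200
Series (C and D): 0.850000 × 0.950000 = 0.807500
Parallel ([0.931200], [0.807500], and E): 1 − (1 − 0.931200)(1 − 0.807500)(1 − 0.890000) = 0.9985

0.9985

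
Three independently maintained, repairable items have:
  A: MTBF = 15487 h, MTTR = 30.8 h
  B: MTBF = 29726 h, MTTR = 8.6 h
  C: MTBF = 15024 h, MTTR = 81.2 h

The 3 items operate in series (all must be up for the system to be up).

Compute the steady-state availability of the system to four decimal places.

0.9924

A(A) = MTBF/(MTBF+MTTR) = 15487/(15487+30.8) = 0.998015
A(B) = MTBF/(MTBF+MTTR) = 29726/(29726+8.6) = 0.999711
A(C) = MTBF/(MTBF+MTTR) = 15024/(15024+81.2) = 0.994624
Series availability: 0.998015 × 0.999711 × 0.994624 = 0.9924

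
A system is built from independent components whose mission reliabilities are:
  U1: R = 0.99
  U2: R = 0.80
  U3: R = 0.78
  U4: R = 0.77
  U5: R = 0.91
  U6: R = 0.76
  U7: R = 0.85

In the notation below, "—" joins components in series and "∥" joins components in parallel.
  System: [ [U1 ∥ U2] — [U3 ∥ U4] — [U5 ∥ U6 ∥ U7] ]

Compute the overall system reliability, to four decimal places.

0.9444

Parallel (U1 and U2): 1 − (1 − 0.990000)(1 − 0.800000) = 0.998000
Parallel (U3 and U4): 1 − (1 − 0.780000)(1 − 0.770000) = 0.949400
Parallel (U5, U6, and U7): 1 − (1 − 0.910000)(1 − 0.760000)(1 − 0.850000) = 0.996760
Series ([0.998000], [0.949400], and [0.996760]): 0.998000 × 0.949400 × 0.996760 = 0.9444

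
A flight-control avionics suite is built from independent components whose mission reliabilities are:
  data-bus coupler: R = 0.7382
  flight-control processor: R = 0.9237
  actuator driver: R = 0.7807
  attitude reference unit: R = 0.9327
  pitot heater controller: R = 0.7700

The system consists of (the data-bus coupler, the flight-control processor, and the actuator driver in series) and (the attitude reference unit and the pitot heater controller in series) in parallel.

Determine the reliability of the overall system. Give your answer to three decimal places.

0.868

Series (data-bus coupler, flight-control processor, and actuator driver): 0.73820 × 0.92370 × 0.78070 = 0.53234
Series (attitude reference unit and pitot heater controller): 0.93270 × 0.77000 = 0.71818
Parallel ([0.53234] and [0.71818]): 1 − (1 − 0.53234)(1 − 0.71818) = 0.868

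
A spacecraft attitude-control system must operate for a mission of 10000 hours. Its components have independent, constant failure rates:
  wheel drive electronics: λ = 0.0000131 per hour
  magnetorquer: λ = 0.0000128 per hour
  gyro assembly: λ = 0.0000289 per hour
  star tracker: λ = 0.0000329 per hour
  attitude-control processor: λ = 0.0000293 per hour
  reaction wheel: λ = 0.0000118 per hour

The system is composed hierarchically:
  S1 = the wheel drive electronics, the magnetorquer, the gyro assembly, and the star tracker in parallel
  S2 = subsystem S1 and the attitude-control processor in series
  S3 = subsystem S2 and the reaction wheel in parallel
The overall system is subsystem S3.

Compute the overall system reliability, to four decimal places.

0.9716

R(wheel drive electronics) = exp(−0.0000131 × 10000) = 0.877218
R(magnetorquer) = exp(−0.0000128 × 10000) = 0.879853
R(gyro assembly) = exp(−0.0000289 × 10000) = 0.749012
R(star tracker) = exp(−0.0000329 × 10000) = 0.719643
R(attitude-control processor) = exp(−0.0000293 × 10000) = 0.746022
R(reaction wheel) = exp(−0.0000118 × 10000) = 0.888696
Parallel (wheel drive electronics, magnetorquer, gyro assembly, and star tracker): 1 − (1 − 0.877218)(1 − 0.879853)(1 − 0.749012)(1 − 0.719643) = 0.998962
Series ([0.998962] and attitude-control processor): 0.998962 × 0.746022 = 0.745248
Parallel ([0.745248] and reaction wheel): 1 − (1 − 0.745248)(1 − 0.888696) = 0.9716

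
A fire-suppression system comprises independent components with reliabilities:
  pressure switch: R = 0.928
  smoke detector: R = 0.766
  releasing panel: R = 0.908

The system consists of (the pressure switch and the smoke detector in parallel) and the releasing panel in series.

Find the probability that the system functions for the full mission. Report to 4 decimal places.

Parallel (pressure switch and smoke detector): 1 − (1 − 0.928000)(1 − 0.766000) = 0.983152
Series ([0.983152] and releasing panel): 0.983152 × 0.908000 = 0.8927

0.8927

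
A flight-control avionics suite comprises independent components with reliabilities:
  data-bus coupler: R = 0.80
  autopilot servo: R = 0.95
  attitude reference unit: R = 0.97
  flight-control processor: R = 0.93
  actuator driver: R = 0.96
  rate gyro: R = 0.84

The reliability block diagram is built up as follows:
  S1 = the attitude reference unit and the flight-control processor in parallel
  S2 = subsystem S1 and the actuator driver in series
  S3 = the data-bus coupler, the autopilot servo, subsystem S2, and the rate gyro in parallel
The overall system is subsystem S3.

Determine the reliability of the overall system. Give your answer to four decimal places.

0.9999

Parallel (attitude reference unit and flight-control processor): 1 − (1 − 0.970000)(1 − 0.930000) = 0.997900
Series ([0.997900] and actuator driver): 0.997900 × 0.960000 = 0.957984
Parallel (data-bus coupler, autopilot servo, [0.957984], and rate gyro): 1 − (1 − 0.800000)(1 − 0.950000)(1 − 0.957984)(1 − 0.840000) = 0.9999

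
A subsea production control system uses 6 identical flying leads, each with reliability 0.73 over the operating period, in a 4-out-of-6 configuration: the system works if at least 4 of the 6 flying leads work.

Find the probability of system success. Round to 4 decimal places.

R = Σ_{i=4}^{6} C(6,i) p^i (1−p)^{6−i} with p = 0.73
C(6,4)·0.73^4·0.27^2 = 0.310535
C(6,5)·0.73^5·0.27^1 = 0.335838
C(6,6)·0.73^6·0.27^0 = 0.151334
Sum = 0.7977

0.7977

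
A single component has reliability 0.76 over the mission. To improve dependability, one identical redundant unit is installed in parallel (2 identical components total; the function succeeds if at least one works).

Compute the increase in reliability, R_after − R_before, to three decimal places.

R_before = 0.76
R_after = 1 − (1 − 0.76)^2 = 0.942
ΔR = 0.942 − 0.76 = 0.182

0.182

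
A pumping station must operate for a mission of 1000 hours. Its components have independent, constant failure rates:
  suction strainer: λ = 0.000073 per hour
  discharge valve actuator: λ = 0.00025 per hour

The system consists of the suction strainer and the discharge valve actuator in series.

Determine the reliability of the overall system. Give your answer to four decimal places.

R(suction strainer) = exp(−0.000073 × 1000) = 0.929601
R(discharge valve actuator) = exp(−0.00025 × 1000) = 0.778801
Series (suction strainer and discharge valve actuator): 0.929601 × 0.778801 = 0.7240

0.7240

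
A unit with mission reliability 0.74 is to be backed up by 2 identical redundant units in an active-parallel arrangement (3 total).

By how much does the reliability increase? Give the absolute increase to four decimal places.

R_before = 0.74
R_after = 1 − (1 − 0.74)^3 = 0.9824
ΔR = 0.9824 − 0.74 = 0.2424

0.2424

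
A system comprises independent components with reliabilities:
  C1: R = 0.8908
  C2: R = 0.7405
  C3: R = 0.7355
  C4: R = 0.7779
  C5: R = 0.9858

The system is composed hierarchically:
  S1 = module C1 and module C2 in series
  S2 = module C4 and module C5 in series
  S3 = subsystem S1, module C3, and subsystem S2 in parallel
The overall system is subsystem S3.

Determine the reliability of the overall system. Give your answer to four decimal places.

0.9790

Series (C1 and C2): 0.890800 × 0.740500 = 0.659637
Series (C4 and C5): 0.777900 × 0.985800 = 0.766854
Parallel ([0.659637], C3, and [0.766854]): 1 − (1 − 0.659637)(1 − 0.735500)(1 − 0.766854) = 0.9790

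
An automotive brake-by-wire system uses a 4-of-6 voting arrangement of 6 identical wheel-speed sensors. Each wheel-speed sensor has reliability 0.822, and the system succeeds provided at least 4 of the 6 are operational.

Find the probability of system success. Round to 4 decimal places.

0.9263

R = Σ_{i=4}^{6} C(6,i) p^i (1−p)^{6−i} with p = 0.822
C(6,4)·0.822^4·0.178^2 = 0.216979
C(6,5)·0.822^5·0.178^1 = 0.400802
C(6,6)·0.822^6·0.178^0 = 0.308483
Sum = 0.9263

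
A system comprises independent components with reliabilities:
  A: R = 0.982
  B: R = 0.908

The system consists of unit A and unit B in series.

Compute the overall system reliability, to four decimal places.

0.8917

Series (A and B): 0.982000 × 0.908000 = 0.8917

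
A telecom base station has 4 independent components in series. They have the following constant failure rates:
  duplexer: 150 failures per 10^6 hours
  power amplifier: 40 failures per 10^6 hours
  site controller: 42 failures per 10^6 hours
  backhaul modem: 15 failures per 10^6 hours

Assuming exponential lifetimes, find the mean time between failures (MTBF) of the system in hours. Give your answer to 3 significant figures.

4050

Series of exponential components: λ_sys = Σ λ_i
λ_sys = 0.00015 + 0.000040 + 0.000042 + 0.000015 = 2.4700e-04 /h
MTBF = 1 / λ_sys = 4050 h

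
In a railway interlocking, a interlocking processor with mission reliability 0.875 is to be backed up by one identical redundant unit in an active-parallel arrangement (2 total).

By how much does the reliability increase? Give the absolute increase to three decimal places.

R_before = 0.875
R_after = 1 − (1 − 0.875)^2 = 0.984
ΔR = 0.984 − 0.875 = 0.109

0.109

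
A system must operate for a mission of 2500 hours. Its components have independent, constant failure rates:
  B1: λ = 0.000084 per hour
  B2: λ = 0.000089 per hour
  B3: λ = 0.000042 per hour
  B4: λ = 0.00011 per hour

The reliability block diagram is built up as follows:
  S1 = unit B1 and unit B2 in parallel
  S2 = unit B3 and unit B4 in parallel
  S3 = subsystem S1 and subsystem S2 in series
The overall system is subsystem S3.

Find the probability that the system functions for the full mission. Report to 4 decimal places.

R(B1) = exp(−0.000084 × 2500) = 0.810584
R(B2) = exp(−0.000089 × 2500) = 0.800515
R(B3) = exp(−0.000042 × 2500) = 0.900325
R(B4) = exp(−0.00011 × 2500) = 0.759572
Parallel (B1 and B2): 1 − (1 − 0.810584)(1 − 0.800515) = 0.962214
Parallel (B3 and B4): 1 − (1 − 0.900325)(1 − 0.759572) = 0.976035
Series ([0.962214] and [0.976035]): 0.962214 × 0.976035 = 0.9392

0.9392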